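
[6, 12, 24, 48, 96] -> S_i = 6*2^i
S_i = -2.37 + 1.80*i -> [-2.37, -0.57, 1.23, 3.03, 4.83]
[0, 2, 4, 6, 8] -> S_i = 0 + 2*i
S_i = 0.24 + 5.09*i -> [0.24, 5.33, 10.42, 15.51, 20.6]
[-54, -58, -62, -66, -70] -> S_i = -54 + -4*i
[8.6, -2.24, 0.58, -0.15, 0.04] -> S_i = 8.60*(-0.26)^i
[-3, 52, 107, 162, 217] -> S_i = -3 + 55*i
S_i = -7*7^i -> [-7, -49, -343, -2401, -16807]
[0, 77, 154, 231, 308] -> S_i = 0 + 77*i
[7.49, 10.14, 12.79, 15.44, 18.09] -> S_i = 7.49 + 2.65*i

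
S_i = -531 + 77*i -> [-531, -454, -377, -300, -223]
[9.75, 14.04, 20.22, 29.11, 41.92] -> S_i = 9.75*1.44^i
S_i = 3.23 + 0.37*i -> [3.23, 3.6, 3.97, 4.34, 4.71]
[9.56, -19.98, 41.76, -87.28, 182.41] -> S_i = 9.56*(-2.09)^i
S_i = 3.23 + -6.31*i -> [3.23, -3.08, -9.39, -15.7, -22.01]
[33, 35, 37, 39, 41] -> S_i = 33 + 2*i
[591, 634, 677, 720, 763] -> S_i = 591 + 43*i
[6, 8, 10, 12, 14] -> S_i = 6 + 2*i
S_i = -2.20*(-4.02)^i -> [-2.2, 8.84, -35.55, 142.92, -574.55]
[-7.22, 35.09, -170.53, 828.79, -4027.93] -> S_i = -7.22*(-4.86)^i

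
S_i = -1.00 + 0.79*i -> [-1.0, -0.21, 0.58, 1.37, 2.16]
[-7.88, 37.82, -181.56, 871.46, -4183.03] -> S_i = -7.88*(-4.80)^i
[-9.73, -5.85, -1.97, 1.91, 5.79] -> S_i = -9.73 + 3.88*i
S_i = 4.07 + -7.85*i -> [4.07, -3.78, -11.63, -19.48, -27.33]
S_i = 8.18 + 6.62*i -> [8.18, 14.8, 21.42, 28.04, 34.66]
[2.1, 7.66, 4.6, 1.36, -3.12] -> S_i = Random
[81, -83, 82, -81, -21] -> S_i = Random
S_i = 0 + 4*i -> [0, 4, 8, 12, 16]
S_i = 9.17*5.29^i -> [9.17, 48.51, 256.61, 1357.49, 7181.12]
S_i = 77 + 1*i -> [77, 78, 79, 80, 81]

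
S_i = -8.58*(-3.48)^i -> [-8.58, 29.86, -103.91, 361.6, -1258.36]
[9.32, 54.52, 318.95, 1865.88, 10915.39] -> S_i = 9.32*5.85^i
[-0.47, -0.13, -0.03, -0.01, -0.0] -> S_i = -0.47*0.27^i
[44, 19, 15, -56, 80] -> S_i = Random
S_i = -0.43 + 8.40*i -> [-0.43, 7.97, 16.37, 24.77, 33.17]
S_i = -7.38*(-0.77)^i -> [-7.38, 5.68, -4.38, 3.37, -2.59]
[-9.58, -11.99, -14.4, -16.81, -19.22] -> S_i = -9.58 + -2.41*i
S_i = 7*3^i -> [7, 21, 63, 189, 567]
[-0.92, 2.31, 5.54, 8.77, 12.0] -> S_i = -0.92 + 3.23*i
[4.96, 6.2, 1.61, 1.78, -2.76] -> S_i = Random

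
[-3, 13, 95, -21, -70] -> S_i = Random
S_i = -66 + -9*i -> [-66, -75, -84, -93, -102]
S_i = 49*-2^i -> [49, -98, 196, -392, 784]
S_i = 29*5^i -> [29, 145, 725, 3625, 18125]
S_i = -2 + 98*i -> [-2, 96, 194, 292, 390]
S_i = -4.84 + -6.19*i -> [-4.84, -11.03, -17.22, -23.41, -29.6]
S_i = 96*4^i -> [96, 384, 1536, 6144, 24576]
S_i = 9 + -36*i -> [9, -27, -63, -99, -135]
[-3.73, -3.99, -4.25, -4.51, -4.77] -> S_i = -3.73 + -0.26*i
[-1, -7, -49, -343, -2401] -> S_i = -1*7^i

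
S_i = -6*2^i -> [-6, -12, -24, -48, -96]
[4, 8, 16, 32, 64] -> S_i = 4*2^i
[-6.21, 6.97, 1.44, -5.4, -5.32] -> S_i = Random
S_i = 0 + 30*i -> [0, 30, 60, 90, 120]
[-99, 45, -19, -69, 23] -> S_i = Random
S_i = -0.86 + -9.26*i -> [-0.86, -10.12, -19.38, -28.64, -37.9]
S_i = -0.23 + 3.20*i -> [-0.23, 2.97, 6.17, 9.37, 12.57]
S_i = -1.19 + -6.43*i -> [-1.19, -7.62, -14.05, -20.48, -26.91]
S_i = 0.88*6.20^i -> [0.88, 5.46, 33.83, 209.73, 1300.32]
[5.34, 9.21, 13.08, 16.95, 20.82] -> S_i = 5.34 + 3.87*i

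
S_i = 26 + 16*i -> [26, 42, 58, 74, 90]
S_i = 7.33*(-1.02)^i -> [7.33, -7.48, 7.63, -7.78, 7.93]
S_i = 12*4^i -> [12, 48, 192, 768, 3072]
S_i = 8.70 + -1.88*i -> [8.7, 6.82, 4.94, 3.06, 1.18]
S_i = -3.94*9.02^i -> [-3.94, -35.54, -320.56, -2891.45, -26080.89]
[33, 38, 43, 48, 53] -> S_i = 33 + 5*i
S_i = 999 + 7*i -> [999, 1006, 1013, 1020, 1027]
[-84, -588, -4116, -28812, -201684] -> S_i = -84*7^i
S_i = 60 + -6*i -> [60, 54, 48, 42, 36]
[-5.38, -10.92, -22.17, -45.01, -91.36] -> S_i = -5.38*2.03^i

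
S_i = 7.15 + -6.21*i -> [7.15, 0.94, -5.27, -11.48, -17.69]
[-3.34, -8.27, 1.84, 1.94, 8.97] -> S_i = Random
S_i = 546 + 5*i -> [546, 551, 556, 561, 566]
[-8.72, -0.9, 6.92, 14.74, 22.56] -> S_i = -8.72 + 7.82*i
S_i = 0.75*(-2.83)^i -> [0.75, -2.12, 6.01, -17.0, 48.11]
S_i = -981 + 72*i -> [-981, -909, -837, -765, -693]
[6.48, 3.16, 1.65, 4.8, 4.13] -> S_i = Random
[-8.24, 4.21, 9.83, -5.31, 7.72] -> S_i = Random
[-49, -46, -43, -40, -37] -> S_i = -49 + 3*i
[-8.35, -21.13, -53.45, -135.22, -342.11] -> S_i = -8.35*2.53^i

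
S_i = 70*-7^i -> [70, -490, 3430, -24010, 168070]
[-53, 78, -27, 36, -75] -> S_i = Random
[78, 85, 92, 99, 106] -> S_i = 78 + 7*i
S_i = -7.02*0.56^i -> [-7.02, -3.93, -2.2, -1.23, -0.69]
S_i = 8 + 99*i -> [8, 107, 206, 305, 404]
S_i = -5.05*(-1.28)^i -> [-5.05, 6.46, -8.27, 10.59, -13.56]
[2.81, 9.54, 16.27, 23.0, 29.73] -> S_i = 2.81 + 6.73*i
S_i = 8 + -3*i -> [8, 5, 2, -1, -4]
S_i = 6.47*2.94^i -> [6.47, 19.02, 55.92, 164.42, 483.39]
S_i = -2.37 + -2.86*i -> [-2.37, -5.23, -8.09, -10.95, -13.81]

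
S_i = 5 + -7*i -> [5, -2, -9, -16, -23]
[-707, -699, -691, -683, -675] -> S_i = -707 + 8*i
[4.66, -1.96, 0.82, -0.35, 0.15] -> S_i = 4.66*(-0.42)^i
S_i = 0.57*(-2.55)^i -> [0.57, -1.45, 3.71, -9.45, 24.1]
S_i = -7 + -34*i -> [-7, -41, -75, -109, -143]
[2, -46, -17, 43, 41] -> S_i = Random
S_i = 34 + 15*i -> [34, 49, 64, 79, 94]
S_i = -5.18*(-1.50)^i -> [-5.18, 7.77, -11.66, 17.48, -26.22]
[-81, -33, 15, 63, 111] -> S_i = -81 + 48*i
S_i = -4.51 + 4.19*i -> [-4.51, -0.32, 3.87, 8.06, 12.25]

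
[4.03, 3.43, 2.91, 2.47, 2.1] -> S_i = 4.03*0.85^i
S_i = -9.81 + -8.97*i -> [-9.81, -18.78, -27.75, -36.72, -45.69]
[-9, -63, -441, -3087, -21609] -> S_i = -9*7^i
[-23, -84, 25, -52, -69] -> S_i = Random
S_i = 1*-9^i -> [1, -9, 81, -729, 6561]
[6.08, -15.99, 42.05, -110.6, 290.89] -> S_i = 6.08*(-2.63)^i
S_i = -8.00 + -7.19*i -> [-8.0, -15.19, -22.38, -29.57, -36.76]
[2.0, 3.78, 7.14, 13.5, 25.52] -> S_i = 2.00*1.89^i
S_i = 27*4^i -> [27, 108, 432, 1728, 6912]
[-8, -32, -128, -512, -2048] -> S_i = -8*4^i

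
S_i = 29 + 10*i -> [29, 39, 49, 59, 69]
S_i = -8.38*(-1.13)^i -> [-8.38, 9.47, -10.7, 12.09, -13.66]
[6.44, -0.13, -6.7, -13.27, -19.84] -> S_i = 6.44 + -6.57*i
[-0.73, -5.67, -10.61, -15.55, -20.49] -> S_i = -0.73 + -4.94*i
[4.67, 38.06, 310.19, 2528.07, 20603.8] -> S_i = 4.67*8.15^i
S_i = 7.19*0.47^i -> [7.19, 3.38, 1.59, 0.75, 0.35]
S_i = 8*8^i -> [8, 64, 512, 4096, 32768]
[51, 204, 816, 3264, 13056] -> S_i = 51*4^i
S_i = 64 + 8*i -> [64, 72, 80, 88, 96]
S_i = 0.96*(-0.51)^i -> [0.96, -0.49, 0.25, -0.13, 0.06]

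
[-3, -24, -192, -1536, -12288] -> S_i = -3*8^i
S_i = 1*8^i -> [1, 8, 64, 512, 4096]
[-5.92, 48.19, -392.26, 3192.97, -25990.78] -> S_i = -5.92*(-8.14)^i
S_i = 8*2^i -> [8, 16, 32, 64, 128]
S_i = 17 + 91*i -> [17, 108, 199, 290, 381]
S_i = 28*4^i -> [28, 112, 448, 1792, 7168]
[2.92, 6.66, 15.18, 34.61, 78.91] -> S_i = 2.92*2.28^i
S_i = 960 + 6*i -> [960, 966, 972, 978, 984]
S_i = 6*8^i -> [6, 48, 384, 3072, 24576]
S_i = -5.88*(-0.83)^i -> [-5.88, 4.88, -4.05, 3.36, -2.79]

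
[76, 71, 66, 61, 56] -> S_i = 76 + -5*i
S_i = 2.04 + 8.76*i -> [2.04, 10.8, 19.56, 28.32, 37.08]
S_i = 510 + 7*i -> [510, 517, 524, 531, 538]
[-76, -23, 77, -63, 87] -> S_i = Random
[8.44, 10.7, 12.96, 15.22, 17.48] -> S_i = 8.44 + 2.26*i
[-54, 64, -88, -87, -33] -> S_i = Random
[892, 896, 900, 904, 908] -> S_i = 892 + 4*i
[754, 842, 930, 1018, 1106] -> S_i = 754 + 88*i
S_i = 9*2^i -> [9, 18, 36, 72, 144]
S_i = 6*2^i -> [6, 12, 24, 48, 96]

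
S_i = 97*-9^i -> [97, -873, 7857, -70713, 636417]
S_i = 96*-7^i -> [96, -672, 4704, -32928, 230496]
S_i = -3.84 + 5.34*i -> [-3.84, 1.5, 6.84, 12.18, 17.52]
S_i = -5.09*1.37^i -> [-5.09, -6.97, -9.55, -13.09, -17.93]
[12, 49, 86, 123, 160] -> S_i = 12 + 37*i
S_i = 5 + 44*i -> [5, 49, 93, 137, 181]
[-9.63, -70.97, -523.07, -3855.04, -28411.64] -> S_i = -9.63*7.37^i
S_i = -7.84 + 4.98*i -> [-7.84, -2.86, 2.12, 7.1, 12.08]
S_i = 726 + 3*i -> [726, 729, 732, 735, 738]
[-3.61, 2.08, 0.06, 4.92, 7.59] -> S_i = Random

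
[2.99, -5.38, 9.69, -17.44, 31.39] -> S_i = 2.99*(-1.80)^i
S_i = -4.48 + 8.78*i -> [-4.48, 4.3, 13.08, 21.86, 30.64]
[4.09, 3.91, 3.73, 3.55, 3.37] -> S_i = 4.09 + -0.18*i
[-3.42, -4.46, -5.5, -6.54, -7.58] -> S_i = -3.42 + -1.04*i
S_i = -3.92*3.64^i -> [-3.92, -14.27, -51.94, -189.06, -688.16]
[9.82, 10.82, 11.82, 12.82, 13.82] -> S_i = 9.82 + 1.00*i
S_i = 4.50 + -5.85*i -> [4.5, -1.35, -7.2, -13.05, -18.9]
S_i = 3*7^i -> [3, 21, 147, 1029, 7203]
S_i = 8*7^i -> [8, 56, 392, 2744, 19208]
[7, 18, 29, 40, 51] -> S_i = 7 + 11*i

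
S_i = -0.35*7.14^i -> [-0.35, -2.5, -17.84, -127.4, -909.62]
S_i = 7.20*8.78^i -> [7.2, 63.22, 555.04, 4873.22, 42786.87]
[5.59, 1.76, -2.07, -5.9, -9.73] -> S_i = 5.59 + -3.83*i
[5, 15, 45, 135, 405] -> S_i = 5*3^i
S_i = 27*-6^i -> [27, -162, 972, -5832, 34992]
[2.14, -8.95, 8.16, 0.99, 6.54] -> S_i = Random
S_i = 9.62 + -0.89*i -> [9.62, 8.73, 7.84, 6.95, 6.06]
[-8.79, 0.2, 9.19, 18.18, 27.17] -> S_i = -8.79 + 8.99*i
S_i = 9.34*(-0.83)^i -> [9.34, -7.75, 6.43, -5.34, 4.43]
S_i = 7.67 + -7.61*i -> [7.67, 0.06, -7.55, -15.16, -22.77]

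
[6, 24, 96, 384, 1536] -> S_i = 6*4^i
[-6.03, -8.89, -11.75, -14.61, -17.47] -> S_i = -6.03 + -2.86*i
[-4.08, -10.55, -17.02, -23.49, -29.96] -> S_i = -4.08 + -6.47*i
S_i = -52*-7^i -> [-52, 364, -2548, 17836, -124852]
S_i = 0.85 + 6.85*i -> [0.85, 7.7, 14.55, 21.4, 28.25]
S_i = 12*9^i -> [12, 108, 972, 8748, 78732]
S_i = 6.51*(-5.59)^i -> [6.51, -36.39, 203.43, -1137.15, 6356.65]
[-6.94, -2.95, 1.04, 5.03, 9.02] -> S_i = -6.94 + 3.99*i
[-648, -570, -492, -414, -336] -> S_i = -648 + 78*i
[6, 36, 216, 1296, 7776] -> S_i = 6*6^i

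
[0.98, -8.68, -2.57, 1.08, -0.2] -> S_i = Random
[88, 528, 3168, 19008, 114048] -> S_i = 88*6^i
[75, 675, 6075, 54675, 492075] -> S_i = 75*9^i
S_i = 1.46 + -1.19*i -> [1.46, 0.27, -0.92, -2.11, -3.3]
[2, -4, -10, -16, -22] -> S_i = 2 + -6*i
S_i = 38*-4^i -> [38, -152, 608, -2432, 9728]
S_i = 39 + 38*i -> [39, 77, 115, 153, 191]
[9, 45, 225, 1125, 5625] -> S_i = 9*5^i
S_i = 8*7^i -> [8, 56, 392, 2744, 19208]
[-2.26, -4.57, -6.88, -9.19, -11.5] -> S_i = -2.26 + -2.31*i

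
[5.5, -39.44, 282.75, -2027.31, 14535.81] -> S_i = 5.50*(-7.17)^i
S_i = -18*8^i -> [-18, -144, -1152, -9216, -73728]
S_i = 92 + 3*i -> [92, 95, 98, 101, 104]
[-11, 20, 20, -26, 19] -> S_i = Random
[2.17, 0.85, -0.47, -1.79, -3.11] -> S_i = 2.17 + -1.32*i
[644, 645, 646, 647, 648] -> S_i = 644 + 1*i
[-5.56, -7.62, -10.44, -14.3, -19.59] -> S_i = -5.56*1.37^i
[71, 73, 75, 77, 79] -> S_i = 71 + 2*i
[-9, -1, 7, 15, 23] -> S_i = -9 + 8*i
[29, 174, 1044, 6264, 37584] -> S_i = 29*6^i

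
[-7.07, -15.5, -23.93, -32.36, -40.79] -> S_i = -7.07 + -8.43*i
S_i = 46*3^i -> [46, 138, 414, 1242, 3726]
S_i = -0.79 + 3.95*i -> [-0.79, 3.16, 7.11, 11.06, 15.01]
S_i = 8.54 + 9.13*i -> [8.54, 17.67, 26.8, 35.93, 45.06]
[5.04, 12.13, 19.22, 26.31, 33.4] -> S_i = 5.04 + 7.09*i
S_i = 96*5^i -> [96, 480, 2400, 12000, 60000]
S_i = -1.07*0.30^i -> [-1.07, -0.32, -0.1, -0.03, -0.01]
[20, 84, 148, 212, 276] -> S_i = 20 + 64*i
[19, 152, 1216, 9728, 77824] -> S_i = 19*8^i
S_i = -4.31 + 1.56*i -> [-4.31, -2.75, -1.19, 0.37, 1.93]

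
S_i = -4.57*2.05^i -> [-4.57, -9.37, -19.21, -39.37, -80.71]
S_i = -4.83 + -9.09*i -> [-4.83, -13.92, -23.01, -32.1, -41.19]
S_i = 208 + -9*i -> [208, 199, 190, 181, 172]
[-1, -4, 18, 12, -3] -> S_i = Random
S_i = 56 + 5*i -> [56, 61, 66, 71, 76]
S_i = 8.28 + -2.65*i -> [8.28, 5.63, 2.98, 0.33, -2.32]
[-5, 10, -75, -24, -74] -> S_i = Random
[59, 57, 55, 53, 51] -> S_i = 59 + -2*i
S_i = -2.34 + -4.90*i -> [-2.34, -7.24, -12.14, -17.04, -21.94]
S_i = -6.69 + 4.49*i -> [-6.69, -2.2, 2.29, 6.78, 11.27]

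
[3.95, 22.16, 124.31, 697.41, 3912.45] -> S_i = 3.95*5.61^i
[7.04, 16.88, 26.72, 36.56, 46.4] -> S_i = 7.04 + 9.84*i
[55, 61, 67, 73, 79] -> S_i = 55 + 6*i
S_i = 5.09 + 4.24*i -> [5.09, 9.33, 13.57, 17.81, 22.05]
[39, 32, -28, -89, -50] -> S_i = Random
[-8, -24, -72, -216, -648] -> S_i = -8*3^i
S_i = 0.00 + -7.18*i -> [0.0, -7.18, -14.36, -21.54, -28.72]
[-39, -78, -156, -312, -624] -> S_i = -39*2^i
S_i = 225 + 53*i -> [225, 278, 331, 384, 437]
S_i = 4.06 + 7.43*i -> [4.06, 11.49, 18.92, 26.35, 33.78]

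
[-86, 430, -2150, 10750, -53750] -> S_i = -86*-5^i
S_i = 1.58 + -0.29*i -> [1.58, 1.29, 1.0, 0.71, 0.42]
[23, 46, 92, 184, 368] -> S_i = 23*2^i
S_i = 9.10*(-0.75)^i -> [9.1, -6.82, 5.12, -3.84, 2.88]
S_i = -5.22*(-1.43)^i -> [-5.22, 7.46, -10.67, 15.26, -21.83]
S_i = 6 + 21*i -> [6, 27, 48, 69, 90]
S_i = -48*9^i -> [-48, -432, -3888, -34992, -314928]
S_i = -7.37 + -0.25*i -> [-7.37, -7.62, -7.87, -8.12, -8.37]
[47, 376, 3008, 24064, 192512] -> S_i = 47*8^i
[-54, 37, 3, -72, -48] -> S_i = Random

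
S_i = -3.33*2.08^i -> [-3.33, -6.93, -14.41, -29.97, -62.33]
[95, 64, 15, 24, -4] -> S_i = Random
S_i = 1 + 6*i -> [1, 7, 13, 19, 25]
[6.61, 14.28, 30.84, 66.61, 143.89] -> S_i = 6.61*2.16^i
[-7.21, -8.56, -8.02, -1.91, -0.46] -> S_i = Random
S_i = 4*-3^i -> [4, -12, 36, -108, 324]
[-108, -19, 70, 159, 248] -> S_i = -108 + 89*i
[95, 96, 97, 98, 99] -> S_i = 95 + 1*i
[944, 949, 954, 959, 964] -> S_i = 944 + 5*i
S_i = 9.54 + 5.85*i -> [9.54, 15.39, 21.24, 27.09, 32.94]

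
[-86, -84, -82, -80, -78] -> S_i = -86 + 2*i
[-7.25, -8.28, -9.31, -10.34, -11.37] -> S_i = -7.25 + -1.03*i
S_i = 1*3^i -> [1, 3, 9, 27, 81]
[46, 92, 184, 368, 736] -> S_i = 46*2^i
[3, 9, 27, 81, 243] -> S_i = 3*3^i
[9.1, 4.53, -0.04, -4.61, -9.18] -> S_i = 9.10 + -4.57*i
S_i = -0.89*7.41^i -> [-0.89, -6.59, -48.87, -362.11, -2683.26]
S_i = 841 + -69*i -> [841, 772, 703, 634, 565]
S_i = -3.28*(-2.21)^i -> [-3.28, 7.25, -16.02, 35.4, -78.24]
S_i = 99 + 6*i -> [99, 105, 111, 117, 123]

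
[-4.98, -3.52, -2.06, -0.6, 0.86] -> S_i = -4.98 + 1.46*i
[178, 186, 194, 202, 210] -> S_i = 178 + 8*i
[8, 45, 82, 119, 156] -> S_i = 8 + 37*i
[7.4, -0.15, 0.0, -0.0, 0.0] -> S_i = 7.40*(-0.02)^i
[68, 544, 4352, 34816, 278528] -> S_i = 68*8^i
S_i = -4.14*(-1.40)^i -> [-4.14, 5.8, -8.11, 11.36, -15.9]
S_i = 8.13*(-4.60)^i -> [8.13, -37.4, 172.03, -791.34, 3640.17]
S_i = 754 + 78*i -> [754, 832, 910, 988, 1066]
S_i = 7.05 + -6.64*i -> [7.05, 0.41, -6.23, -12.87, -19.51]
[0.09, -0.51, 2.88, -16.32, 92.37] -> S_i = 0.09*(-5.66)^i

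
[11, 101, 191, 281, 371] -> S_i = 11 + 90*i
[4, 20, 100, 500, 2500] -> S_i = 4*5^i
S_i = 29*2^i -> [29, 58, 116, 232, 464]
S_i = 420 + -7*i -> [420, 413, 406, 399, 392]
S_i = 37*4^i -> [37, 148, 592, 2368, 9472]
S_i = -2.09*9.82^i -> [-2.09, -20.52, -201.54, -1979.16, -19435.34]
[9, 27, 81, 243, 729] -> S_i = 9*3^i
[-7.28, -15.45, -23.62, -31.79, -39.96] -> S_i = -7.28 + -8.17*i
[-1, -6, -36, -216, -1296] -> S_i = -1*6^i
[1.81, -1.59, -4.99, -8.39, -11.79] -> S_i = 1.81 + -3.40*i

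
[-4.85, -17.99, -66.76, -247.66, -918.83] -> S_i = -4.85*3.71^i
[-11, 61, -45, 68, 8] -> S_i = Random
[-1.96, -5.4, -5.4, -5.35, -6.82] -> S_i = Random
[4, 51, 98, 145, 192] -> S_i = 4 + 47*i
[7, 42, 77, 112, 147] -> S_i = 7 + 35*i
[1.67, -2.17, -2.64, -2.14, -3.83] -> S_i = Random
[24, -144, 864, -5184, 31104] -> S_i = 24*-6^i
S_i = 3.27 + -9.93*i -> [3.27, -6.66, -16.59, -26.52, -36.45]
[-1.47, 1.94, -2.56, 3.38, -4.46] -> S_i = -1.47*(-1.32)^i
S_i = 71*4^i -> [71, 284, 1136, 4544, 18176]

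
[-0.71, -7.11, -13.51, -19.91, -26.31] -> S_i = -0.71 + -6.40*i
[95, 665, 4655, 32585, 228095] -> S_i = 95*7^i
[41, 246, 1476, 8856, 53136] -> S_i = 41*6^i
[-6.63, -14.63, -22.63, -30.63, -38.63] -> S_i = -6.63 + -8.00*i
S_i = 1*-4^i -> [1, -4, 16, -64, 256]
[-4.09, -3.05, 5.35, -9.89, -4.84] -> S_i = Random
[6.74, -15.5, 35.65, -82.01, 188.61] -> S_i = 6.74*(-2.30)^i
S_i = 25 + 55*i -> [25, 80, 135, 190, 245]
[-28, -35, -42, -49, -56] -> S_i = -28 + -7*i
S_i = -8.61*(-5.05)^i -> [-8.61, 43.48, -219.58, 1108.86, -5599.75]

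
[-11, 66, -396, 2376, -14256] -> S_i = -11*-6^i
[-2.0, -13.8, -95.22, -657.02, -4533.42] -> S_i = -2.00*6.90^i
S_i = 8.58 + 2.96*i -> [8.58, 11.54, 14.5, 17.46, 20.42]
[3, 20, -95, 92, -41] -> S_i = Random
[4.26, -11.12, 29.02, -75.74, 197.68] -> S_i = 4.26*(-2.61)^i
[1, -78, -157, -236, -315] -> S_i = 1 + -79*i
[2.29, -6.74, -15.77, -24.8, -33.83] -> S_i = 2.29 + -9.03*i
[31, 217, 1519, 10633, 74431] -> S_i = 31*7^i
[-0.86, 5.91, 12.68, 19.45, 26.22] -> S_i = -0.86 + 6.77*i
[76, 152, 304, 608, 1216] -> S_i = 76*2^i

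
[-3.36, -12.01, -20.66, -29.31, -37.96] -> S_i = -3.36 + -8.65*i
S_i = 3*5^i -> [3, 15, 75, 375, 1875]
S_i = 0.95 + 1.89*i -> [0.95, 2.84, 4.73, 6.62, 8.51]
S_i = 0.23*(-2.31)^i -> [0.23, -0.53, 1.23, -2.84, 6.55]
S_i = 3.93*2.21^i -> [3.93, 8.69, 19.19, 42.42, 93.75]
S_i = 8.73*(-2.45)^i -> [8.73, -21.39, 52.4, -128.38, 314.54]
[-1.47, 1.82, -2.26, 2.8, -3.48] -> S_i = -1.47*(-1.24)^i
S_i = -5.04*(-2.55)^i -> [-5.04, 12.85, -32.77, 83.57, -213.1]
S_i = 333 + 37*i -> [333, 370, 407, 444, 481]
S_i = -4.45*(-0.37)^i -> [-4.45, 1.65, -0.61, 0.23, -0.08]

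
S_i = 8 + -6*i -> [8, 2, -4, -10, -16]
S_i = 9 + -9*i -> [9, 0, -9, -18, -27]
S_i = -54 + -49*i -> [-54, -103, -152, -201, -250]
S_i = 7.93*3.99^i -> [7.93, 31.64, 126.25, 503.72, 2009.86]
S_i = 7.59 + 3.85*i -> [7.59, 11.44, 15.29, 19.14, 22.99]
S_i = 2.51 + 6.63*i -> [2.51, 9.14, 15.77, 22.4, 29.03]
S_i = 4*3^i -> [4, 12, 36, 108, 324]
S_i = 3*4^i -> [3, 12, 48, 192, 768]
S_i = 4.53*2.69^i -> [4.53, 12.19, 32.78, 88.18, 237.2]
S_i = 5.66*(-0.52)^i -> [5.66, -2.94, 1.53, -0.8, 0.41]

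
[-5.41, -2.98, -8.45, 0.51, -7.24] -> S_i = Random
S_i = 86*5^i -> [86, 430, 2150, 10750, 53750]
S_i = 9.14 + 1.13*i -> [9.14, 10.27, 11.4, 12.53, 13.66]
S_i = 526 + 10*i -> [526, 536, 546, 556, 566]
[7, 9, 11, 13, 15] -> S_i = 7 + 2*i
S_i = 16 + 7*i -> [16, 23, 30, 37, 44]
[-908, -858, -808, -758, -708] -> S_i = -908 + 50*i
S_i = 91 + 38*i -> [91, 129, 167, 205, 243]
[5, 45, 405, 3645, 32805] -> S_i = 5*9^i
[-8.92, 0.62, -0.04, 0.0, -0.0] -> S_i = -8.92*(-0.07)^i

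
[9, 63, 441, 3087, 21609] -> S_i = 9*7^i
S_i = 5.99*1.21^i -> [5.99, 7.25, 8.77, 10.61, 12.84]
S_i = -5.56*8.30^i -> [-5.56, -46.15, -383.03, -3179.14, -26386.83]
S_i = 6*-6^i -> [6, -36, 216, -1296, 7776]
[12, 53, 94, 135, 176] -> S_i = 12 + 41*i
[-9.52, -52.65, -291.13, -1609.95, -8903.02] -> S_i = -9.52*5.53^i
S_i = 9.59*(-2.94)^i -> [9.59, -28.19, 82.89, -243.7, 716.49]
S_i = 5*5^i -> [5, 25, 125, 625, 3125]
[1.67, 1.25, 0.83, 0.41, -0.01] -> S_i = 1.67 + -0.42*i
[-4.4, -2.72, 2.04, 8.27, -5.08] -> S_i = Random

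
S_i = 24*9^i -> [24, 216, 1944, 17496, 157464]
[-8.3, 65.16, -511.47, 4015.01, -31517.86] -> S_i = -8.30*(-7.85)^i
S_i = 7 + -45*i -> [7, -38, -83, -128, -173]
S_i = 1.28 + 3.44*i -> [1.28, 4.72, 8.16, 11.6, 15.04]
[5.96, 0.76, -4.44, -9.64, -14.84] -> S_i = 5.96 + -5.20*i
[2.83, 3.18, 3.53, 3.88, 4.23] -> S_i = 2.83 + 0.35*i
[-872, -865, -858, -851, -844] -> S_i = -872 + 7*i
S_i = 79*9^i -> [79, 711, 6399, 57591, 518319]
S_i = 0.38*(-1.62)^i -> [0.38, -0.62, 1.0, -1.62, 2.62]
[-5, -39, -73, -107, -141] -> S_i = -5 + -34*i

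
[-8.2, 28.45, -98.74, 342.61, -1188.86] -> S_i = -8.20*(-3.47)^i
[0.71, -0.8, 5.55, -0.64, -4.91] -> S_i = Random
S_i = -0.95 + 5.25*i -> [-0.95, 4.3, 9.55, 14.8, 20.05]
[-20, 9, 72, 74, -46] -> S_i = Random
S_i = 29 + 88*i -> [29, 117, 205, 293, 381]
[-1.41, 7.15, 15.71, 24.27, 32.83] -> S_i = -1.41 + 8.56*i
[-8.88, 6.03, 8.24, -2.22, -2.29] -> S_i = Random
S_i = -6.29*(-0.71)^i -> [-6.29, 4.47, -3.17, 2.25, -1.6]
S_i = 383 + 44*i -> [383, 427, 471, 515, 559]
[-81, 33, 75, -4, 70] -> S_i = Random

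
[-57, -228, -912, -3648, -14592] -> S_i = -57*4^i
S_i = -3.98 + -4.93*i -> [-3.98, -8.91, -13.84, -18.77, -23.7]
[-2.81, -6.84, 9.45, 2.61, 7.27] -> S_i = Random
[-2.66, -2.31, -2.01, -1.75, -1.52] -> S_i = -2.66*0.87^i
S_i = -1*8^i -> [-1, -8, -64, -512, -4096]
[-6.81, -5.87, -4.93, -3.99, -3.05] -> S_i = -6.81 + 0.94*i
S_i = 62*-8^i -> [62, -496, 3968, -31744, 253952]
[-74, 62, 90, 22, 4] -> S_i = Random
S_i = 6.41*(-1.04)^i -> [6.41, -6.67, 6.93, -7.21, 7.5]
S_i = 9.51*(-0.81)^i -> [9.51, -7.7, 6.24, -5.05, 4.09]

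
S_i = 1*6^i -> [1, 6, 36, 216, 1296]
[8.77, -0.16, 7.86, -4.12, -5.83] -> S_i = Random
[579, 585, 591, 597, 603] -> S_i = 579 + 6*i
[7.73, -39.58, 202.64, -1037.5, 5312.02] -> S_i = 7.73*(-5.12)^i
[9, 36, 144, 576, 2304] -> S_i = 9*4^i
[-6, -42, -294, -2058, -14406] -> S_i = -6*7^i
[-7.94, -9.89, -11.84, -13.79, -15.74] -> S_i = -7.94 + -1.95*i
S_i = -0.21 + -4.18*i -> [-0.21, -4.39, -8.57, -12.75, -16.93]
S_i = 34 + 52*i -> [34, 86, 138, 190, 242]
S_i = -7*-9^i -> [-7, 63, -567, 5103, -45927]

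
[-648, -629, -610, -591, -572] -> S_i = -648 + 19*i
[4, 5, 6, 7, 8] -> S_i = 4 + 1*i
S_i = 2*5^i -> [2, 10, 50, 250, 1250]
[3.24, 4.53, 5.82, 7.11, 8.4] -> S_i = 3.24 + 1.29*i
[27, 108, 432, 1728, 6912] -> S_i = 27*4^i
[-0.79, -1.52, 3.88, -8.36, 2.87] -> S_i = Random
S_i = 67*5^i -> [67, 335, 1675, 8375, 41875]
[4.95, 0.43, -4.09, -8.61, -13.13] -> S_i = 4.95 + -4.52*i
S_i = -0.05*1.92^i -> [-0.05, -0.1, -0.18, -0.35, -0.68]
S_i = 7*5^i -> [7, 35, 175, 875, 4375]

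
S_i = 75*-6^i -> [75, -450, 2700, -16200, 97200]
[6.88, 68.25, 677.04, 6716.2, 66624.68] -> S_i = 6.88*9.92^i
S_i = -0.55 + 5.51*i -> [-0.55, 4.96, 10.47, 15.98, 21.49]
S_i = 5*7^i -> [5, 35, 245, 1715, 12005]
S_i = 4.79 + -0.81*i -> [4.79, 3.98, 3.17, 2.36, 1.55]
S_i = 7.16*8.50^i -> [7.16, 60.86, 517.31, 4397.14, 37375.65]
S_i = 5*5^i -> [5, 25, 125, 625, 3125]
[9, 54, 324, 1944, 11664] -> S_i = 9*6^i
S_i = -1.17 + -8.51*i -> [-1.17, -9.68, -18.19, -26.7, -35.21]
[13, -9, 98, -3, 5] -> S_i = Random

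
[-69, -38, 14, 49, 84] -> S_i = Random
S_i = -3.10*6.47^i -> [-3.1, -20.06, -129.77, -839.6, -5432.24]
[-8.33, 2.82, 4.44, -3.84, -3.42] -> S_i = Random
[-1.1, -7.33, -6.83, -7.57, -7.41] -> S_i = Random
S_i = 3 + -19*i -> [3, -16, -35, -54, -73]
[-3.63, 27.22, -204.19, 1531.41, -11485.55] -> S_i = -3.63*(-7.50)^i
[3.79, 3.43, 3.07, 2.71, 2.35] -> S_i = 3.79 + -0.36*i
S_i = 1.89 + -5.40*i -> [1.89, -3.51, -8.91, -14.31, -19.71]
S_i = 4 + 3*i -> [4, 7, 10, 13, 16]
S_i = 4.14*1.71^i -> [4.14, 7.08, 12.11, 20.7, 35.4]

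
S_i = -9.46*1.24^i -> [-9.46, -11.73, -14.55, -18.04, -22.37]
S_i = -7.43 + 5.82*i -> [-7.43, -1.61, 4.21, 10.03, 15.85]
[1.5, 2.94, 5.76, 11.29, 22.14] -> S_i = 1.50*1.96^i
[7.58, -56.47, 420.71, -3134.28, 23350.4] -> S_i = 7.58*(-7.45)^i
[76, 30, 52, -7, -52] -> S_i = Random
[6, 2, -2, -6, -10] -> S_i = 6 + -4*i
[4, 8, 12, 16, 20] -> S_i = 4 + 4*i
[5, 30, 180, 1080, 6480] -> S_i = 5*6^i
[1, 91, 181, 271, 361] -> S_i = 1 + 90*i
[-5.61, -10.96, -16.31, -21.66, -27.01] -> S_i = -5.61 + -5.35*i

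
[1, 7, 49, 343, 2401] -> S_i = 1*7^i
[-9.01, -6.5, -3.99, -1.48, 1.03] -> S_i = -9.01 + 2.51*i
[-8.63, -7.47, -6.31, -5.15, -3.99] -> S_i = -8.63 + 1.16*i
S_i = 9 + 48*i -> [9, 57, 105, 153, 201]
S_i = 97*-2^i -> [97, -194, 388, -776, 1552]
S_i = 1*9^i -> [1, 9, 81, 729, 6561]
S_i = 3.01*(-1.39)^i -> [3.01, -4.18, 5.82, -8.08, 11.24]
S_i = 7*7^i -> [7, 49, 343, 2401, 16807]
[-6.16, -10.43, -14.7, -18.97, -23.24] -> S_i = -6.16 + -4.27*i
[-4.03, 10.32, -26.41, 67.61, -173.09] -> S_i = -4.03*(-2.56)^i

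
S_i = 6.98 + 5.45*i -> [6.98, 12.43, 17.88, 23.33, 28.78]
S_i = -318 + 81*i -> [-318, -237, -156, -75, 6]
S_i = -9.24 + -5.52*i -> [-9.24, -14.76, -20.28, -25.8, -31.32]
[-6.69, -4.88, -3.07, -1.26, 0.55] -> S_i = -6.69 + 1.81*i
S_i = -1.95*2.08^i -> [-1.95, -4.06, -8.44, -17.55, -36.5]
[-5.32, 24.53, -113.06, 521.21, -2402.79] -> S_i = -5.32*(-4.61)^i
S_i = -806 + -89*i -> [-806, -895, -984, -1073, -1162]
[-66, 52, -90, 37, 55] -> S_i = Random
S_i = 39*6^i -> [39, 234, 1404, 8424, 50544]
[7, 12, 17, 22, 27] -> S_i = 7 + 5*i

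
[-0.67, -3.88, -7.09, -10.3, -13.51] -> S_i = -0.67 + -3.21*i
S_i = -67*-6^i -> [-67, 402, -2412, 14472, -86832]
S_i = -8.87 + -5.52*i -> [-8.87, -14.39, -19.91, -25.43, -30.95]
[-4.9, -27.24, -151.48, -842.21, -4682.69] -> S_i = -4.90*5.56^i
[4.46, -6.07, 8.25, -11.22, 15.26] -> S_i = 4.46*(-1.36)^i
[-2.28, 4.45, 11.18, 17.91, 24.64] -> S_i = -2.28 + 6.73*i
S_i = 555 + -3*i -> [555, 552, 549, 546, 543]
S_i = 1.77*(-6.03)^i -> [1.77, -10.67, 64.36, -388.08, 2340.14]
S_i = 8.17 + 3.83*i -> [8.17, 12.0, 15.83, 19.66, 23.49]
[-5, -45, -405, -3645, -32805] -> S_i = -5*9^i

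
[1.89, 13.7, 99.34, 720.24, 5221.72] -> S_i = 1.89*7.25^i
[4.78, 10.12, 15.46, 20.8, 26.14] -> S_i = 4.78 + 5.34*i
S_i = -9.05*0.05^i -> [-9.05, -0.45, -0.02, -0.0, -0.0]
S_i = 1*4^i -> [1, 4, 16, 64, 256]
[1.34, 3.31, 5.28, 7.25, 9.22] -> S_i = 1.34 + 1.97*i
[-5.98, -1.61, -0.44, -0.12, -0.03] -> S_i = -5.98*0.27^i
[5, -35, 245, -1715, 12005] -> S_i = 5*-7^i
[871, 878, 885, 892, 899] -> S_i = 871 + 7*i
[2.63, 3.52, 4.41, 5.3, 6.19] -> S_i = 2.63 + 0.89*i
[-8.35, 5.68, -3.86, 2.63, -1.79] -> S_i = -8.35*(-0.68)^i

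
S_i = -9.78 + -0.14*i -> [-9.78, -9.92, -10.06, -10.2, -10.34]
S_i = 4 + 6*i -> [4, 10, 16, 22, 28]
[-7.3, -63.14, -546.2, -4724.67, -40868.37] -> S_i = -7.30*8.65^i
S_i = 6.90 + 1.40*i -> [6.9, 8.3, 9.7, 11.1, 12.5]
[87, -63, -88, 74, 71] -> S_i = Random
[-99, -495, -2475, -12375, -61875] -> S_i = -99*5^i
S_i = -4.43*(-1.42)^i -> [-4.43, 6.29, -8.93, 12.68, -18.01]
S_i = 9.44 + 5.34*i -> [9.44, 14.78, 20.12, 25.46, 30.8]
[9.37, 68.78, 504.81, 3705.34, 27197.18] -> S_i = 9.37*7.34^i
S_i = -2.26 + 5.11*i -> [-2.26, 2.85, 7.96, 13.07, 18.18]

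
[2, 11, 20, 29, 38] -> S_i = 2 + 9*i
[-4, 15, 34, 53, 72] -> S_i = -4 + 19*i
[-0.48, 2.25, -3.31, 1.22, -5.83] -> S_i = Random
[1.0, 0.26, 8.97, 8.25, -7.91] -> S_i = Random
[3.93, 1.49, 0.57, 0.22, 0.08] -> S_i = 3.93*0.38^i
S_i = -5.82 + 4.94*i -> [-5.82, -0.88, 4.06, 9.0, 13.94]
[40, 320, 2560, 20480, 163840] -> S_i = 40*8^i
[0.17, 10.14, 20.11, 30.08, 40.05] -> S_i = 0.17 + 9.97*i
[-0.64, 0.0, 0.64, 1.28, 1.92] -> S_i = -0.64 + 0.64*i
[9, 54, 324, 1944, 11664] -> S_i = 9*6^i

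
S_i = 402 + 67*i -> [402, 469, 536, 603, 670]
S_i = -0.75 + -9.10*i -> [-0.75, -9.85, -18.95, -28.05, -37.15]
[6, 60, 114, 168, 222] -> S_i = 6 + 54*i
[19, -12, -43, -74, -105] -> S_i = 19 + -31*i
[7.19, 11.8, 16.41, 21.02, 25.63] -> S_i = 7.19 + 4.61*i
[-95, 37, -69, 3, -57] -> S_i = Random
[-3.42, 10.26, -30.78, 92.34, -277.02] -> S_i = -3.42*(-3.00)^i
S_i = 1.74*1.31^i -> [1.74, 2.28, 2.99, 3.91, 5.12]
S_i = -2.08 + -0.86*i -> [-2.08, -2.94, -3.8, -4.66, -5.52]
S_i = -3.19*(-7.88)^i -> [-3.19, 25.14, -198.08, 1560.88, -12299.73]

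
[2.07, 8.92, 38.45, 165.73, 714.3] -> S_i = 2.07*4.31^i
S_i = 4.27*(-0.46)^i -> [4.27, -1.96, 0.9, -0.42, 0.19]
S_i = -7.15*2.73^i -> [-7.15, -19.52, -53.29, -145.48, -397.15]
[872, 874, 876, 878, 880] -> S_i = 872 + 2*i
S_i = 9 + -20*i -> [9, -11, -31, -51, -71]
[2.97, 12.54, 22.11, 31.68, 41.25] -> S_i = 2.97 + 9.57*i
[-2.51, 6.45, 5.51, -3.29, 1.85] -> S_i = Random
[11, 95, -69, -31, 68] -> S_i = Random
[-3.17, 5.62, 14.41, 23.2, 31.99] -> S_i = -3.17 + 8.79*i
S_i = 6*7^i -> [6, 42, 294, 2058, 14406]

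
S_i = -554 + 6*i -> [-554, -548, -542, -536, -530]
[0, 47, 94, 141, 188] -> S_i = 0 + 47*i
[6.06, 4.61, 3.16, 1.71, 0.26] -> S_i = 6.06 + -1.45*i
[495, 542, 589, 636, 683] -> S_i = 495 + 47*i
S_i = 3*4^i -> [3, 12, 48, 192, 768]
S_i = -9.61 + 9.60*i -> [-9.61, -0.01, 9.59, 19.19, 28.79]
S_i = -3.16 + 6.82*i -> [-3.16, 3.66, 10.48, 17.3, 24.12]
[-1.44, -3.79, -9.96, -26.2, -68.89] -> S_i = -1.44*2.63^i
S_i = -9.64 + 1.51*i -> [-9.64, -8.13, -6.62, -5.11, -3.6]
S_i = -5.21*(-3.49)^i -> [-5.21, 18.18, -63.46, 221.47, -772.93]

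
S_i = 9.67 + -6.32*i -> [9.67, 3.35, -2.97, -9.29, -15.61]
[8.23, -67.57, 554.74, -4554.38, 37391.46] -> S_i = 8.23*(-8.21)^i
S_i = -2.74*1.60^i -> [-2.74, -4.38, -7.01, -11.22, -17.96]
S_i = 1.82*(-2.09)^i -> [1.82, -3.8, 7.95, -16.62, 34.73]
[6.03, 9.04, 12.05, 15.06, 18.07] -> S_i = 6.03 + 3.01*i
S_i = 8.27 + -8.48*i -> [8.27, -0.21, -8.69, -17.17, -25.65]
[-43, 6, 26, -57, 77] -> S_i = Random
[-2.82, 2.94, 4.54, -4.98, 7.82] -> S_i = Random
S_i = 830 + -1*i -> [830, 829, 828, 827, 826]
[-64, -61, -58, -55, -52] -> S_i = -64 + 3*i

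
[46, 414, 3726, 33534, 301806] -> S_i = 46*9^i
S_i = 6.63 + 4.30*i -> [6.63, 10.93, 15.23, 19.53, 23.83]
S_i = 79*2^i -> [79, 158, 316, 632, 1264]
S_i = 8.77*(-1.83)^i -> [8.77, -16.05, 29.37, -53.75, 98.36]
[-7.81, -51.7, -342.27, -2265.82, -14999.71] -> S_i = -7.81*6.62^i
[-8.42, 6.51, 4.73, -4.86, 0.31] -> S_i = Random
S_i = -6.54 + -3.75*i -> [-6.54, -10.29, -14.04, -17.79, -21.54]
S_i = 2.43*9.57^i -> [2.43, 23.26, 222.55, 2129.82, 20382.34]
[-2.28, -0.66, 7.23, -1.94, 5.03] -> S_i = Random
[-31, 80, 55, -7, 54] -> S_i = Random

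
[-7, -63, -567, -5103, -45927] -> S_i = -7*9^i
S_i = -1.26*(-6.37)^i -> [-1.26, 8.03, -51.13, 325.68, -2074.57]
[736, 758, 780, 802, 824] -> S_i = 736 + 22*i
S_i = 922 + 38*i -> [922, 960, 998, 1036, 1074]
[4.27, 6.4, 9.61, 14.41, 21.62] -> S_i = 4.27*1.50^i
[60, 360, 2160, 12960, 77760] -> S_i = 60*6^i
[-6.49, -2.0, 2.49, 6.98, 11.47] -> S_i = -6.49 + 4.49*i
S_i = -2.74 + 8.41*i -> [-2.74, 5.67, 14.08, 22.49, 30.9]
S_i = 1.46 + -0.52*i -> [1.46, 0.94, 0.42, -0.1, -0.62]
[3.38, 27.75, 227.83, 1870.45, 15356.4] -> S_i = 3.38*8.21^i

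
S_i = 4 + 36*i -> [4, 40, 76, 112, 148]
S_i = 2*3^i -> [2, 6, 18, 54, 162]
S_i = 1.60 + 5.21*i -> [1.6, 6.81, 12.02, 17.23, 22.44]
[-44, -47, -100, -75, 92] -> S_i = Random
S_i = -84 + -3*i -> [-84, -87, -90, -93, -96]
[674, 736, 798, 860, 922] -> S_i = 674 + 62*i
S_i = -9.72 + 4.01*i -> [-9.72, -5.71, -1.7, 2.31, 6.32]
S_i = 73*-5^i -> [73, -365, 1825, -9125, 45625]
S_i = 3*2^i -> [3, 6, 12, 24, 48]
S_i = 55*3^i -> [55, 165, 495, 1485, 4455]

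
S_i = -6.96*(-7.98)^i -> [-6.96, 55.54, -443.22, 3536.86, -28224.15]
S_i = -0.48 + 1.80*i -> [-0.48, 1.32, 3.12, 4.92, 6.72]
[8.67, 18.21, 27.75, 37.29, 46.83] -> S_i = 8.67 + 9.54*i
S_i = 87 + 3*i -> [87, 90, 93, 96, 99]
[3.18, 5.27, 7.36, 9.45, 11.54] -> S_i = 3.18 + 2.09*i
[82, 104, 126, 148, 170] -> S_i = 82 + 22*i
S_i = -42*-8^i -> [-42, 336, -2688, 21504, -172032]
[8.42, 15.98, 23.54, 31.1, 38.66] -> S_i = 8.42 + 7.56*i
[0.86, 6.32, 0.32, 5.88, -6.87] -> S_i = Random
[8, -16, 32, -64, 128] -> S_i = 8*-2^i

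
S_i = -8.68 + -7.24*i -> [-8.68, -15.92, -23.16, -30.4, -37.64]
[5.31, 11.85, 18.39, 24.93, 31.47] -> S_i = 5.31 + 6.54*i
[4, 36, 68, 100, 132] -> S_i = 4 + 32*i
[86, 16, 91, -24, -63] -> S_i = Random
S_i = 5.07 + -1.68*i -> [5.07, 3.39, 1.71, 0.03, -1.65]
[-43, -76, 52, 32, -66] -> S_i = Random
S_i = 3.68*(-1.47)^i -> [3.68, -5.41, 7.95, -11.69, 17.18]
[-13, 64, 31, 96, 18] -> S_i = Random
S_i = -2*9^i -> [-2, -18, -162, -1458, -13122]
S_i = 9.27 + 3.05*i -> [9.27, 12.32, 15.37, 18.42, 21.47]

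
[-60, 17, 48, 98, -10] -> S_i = Random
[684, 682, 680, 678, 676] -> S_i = 684 + -2*i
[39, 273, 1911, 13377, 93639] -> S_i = 39*7^i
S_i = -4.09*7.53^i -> [-4.09, -30.8, -231.91, -1746.26, -13149.32]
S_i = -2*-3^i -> [-2, 6, -18, 54, -162]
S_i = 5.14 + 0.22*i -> [5.14, 5.36, 5.58, 5.8, 6.02]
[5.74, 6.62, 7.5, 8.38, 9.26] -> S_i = 5.74 + 0.88*i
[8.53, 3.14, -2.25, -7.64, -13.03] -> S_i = 8.53 + -5.39*i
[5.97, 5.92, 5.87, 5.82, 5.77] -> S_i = 5.97 + -0.05*i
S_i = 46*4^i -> [46, 184, 736, 2944, 11776]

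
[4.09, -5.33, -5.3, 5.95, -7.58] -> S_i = Random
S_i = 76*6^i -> [76, 456, 2736, 16416, 98496]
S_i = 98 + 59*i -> [98, 157, 216, 275, 334]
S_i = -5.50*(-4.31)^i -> [-5.5, 23.7, -102.17, 440.35, -1897.89]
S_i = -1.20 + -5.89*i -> [-1.2, -7.09, -12.98, -18.87, -24.76]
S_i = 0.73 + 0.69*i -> [0.73, 1.42, 2.11, 2.8, 3.49]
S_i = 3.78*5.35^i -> [3.78, 20.22, 108.19, 578.83, 3096.76]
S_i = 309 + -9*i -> [309, 300, 291, 282, 273]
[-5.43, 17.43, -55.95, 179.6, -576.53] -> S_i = -5.43*(-3.21)^i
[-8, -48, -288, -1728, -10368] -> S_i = -8*6^i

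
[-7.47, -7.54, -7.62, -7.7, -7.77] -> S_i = -7.47*1.01^i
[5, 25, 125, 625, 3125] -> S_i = 5*5^i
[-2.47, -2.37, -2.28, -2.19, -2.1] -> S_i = -2.47*0.96^i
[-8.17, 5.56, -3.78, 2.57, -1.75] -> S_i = -8.17*(-0.68)^i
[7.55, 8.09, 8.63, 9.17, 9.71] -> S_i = 7.55 + 0.54*i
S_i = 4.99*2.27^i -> [4.99, 11.33, 25.71, 58.37, 132.5]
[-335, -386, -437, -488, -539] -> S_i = -335 + -51*i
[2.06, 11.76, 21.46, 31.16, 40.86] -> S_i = 2.06 + 9.70*i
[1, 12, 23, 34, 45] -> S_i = 1 + 11*i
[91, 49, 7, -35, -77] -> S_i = 91 + -42*i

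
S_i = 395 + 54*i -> [395, 449, 503, 557, 611]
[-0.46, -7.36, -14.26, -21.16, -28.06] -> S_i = -0.46 + -6.90*i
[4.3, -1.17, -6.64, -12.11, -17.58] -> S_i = 4.30 + -5.47*i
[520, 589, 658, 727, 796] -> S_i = 520 + 69*i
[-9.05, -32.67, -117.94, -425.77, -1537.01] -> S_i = -9.05*3.61^i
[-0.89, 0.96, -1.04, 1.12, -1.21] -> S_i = -0.89*(-1.08)^i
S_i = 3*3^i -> [3, 9, 27, 81, 243]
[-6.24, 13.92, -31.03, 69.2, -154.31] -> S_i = -6.24*(-2.23)^i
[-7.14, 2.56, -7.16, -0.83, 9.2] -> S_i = Random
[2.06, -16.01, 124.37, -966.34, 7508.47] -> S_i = 2.06*(-7.77)^i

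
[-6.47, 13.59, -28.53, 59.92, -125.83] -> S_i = -6.47*(-2.10)^i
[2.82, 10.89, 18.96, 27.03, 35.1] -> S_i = 2.82 + 8.07*i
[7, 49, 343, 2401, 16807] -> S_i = 7*7^i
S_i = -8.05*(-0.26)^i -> [-8.05, 2.09, -0.54, 0.14, -0.04]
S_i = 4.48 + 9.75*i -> [4.48, 14.23, 23.98, 33.73, 43.48]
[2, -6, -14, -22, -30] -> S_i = 2 + -8*i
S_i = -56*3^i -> [-56, -168, -504, -1512, -4536]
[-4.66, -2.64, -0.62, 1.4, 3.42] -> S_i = -4.66 + 2.02*i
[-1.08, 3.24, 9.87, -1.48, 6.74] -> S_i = Random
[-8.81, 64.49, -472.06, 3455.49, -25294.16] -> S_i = -8.81*(-7.32)^i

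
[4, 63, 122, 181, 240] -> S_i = 4 + 59*i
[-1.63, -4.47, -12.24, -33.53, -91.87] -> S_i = -1.63*2.74^i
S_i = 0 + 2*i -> [0, 2, 4, 6, 8]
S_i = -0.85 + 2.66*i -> [-0.85, 1.81, 4.47, 7.13, 9.79]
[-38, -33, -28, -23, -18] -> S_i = -38 + 5*i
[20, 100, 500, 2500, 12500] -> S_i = 20*5^i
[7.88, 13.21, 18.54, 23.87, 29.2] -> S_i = 7.88 + 5.33*i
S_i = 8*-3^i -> [8, -24, 72, -216, 648]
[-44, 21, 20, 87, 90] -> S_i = Random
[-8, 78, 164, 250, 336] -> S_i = -8 + 86*i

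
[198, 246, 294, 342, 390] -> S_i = 198 + 48*i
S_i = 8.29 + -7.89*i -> [8.29, 0.4, -7.49, -15.38, -23.27]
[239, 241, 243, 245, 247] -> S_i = 239 + 2*i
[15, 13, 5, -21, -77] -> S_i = Random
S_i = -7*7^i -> [-7, -49, -343, -2401, -16807]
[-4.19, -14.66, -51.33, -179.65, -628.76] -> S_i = -4.19*3.50^i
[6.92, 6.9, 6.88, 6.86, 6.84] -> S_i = 6.92 + -0.02*i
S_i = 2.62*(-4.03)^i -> [2.62, -10.56, 42.55, -171.48, 691.07]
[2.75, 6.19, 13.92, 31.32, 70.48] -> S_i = 2.75*2.25^i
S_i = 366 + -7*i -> [366, 359, 352, 345, 338]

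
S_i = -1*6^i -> [-1, -6, -36, -216, -1296]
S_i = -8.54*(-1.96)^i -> [-8.54, 16.74, -32.81, 64.3, -126.03]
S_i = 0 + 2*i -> [0, 2, 4, 6, 8]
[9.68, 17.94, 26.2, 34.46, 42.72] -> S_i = 9.68 + 8.26*i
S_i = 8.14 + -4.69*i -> [8.14, 3.45, -1.24, -5.93, -10.62]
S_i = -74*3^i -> [-74, -222, -666, -1998, -5994]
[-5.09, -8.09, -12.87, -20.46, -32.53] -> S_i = -5.09*1.59^i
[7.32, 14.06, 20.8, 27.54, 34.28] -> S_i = 7.32 + 6.74*i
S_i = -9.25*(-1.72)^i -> [-9.25, 15.91, -27.37, 47.07, -80.96]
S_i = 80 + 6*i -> [80, 86, 92, 98, 104]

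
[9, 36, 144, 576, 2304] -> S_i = 9*4^i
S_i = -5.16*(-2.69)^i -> [-5.16, 13.88, -37.34, 100.44, -270.18]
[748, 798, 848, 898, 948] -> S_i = 748 + 50*i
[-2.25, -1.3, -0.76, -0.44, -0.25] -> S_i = -2.25*0.58^i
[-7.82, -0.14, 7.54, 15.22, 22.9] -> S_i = -7.82 + 7.68*i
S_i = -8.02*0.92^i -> [-8.02, -7.38, -6.79, -6.25, -5.75]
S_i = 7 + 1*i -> [7, 8, 9, 10, 11]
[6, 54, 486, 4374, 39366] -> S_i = 6*9^i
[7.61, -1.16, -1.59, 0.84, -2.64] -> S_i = Random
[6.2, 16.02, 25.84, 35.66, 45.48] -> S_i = 6.20 + 9.82*i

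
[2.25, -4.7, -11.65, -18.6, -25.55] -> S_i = 2.25 + -6.95*i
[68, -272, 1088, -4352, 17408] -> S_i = 68*-4^i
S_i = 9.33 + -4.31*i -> [9.33, 5.02, 0.71, -3.6, -7.91]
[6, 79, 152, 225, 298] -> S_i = 6 + 73*i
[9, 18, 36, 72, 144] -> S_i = 9*2^i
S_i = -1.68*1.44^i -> [-1.68, -2.42, -3.48, -5.02, -7.22]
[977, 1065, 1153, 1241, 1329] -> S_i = 977 + 88*i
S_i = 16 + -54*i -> [16, -38, -92, -146, -200]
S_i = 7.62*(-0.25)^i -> [7.62, -1.9, 0.48, -0.12, 0.03]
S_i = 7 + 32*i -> [7, 39, 71, 103, 135]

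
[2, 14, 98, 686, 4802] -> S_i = 2*7^i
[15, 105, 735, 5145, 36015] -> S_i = 15*7^i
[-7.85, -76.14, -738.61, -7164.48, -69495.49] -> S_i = -7.85*9.70^i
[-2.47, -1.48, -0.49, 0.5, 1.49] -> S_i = -2.47 + 0.99*i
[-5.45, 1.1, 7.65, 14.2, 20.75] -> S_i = -5.45 + 6.55*i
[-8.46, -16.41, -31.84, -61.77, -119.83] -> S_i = -8.46*1.94^i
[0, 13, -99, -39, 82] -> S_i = Random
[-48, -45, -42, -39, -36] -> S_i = -48 + 3*i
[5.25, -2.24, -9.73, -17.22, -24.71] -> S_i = 5.25 + -7.49*i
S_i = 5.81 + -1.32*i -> [5.81, 4.49, 3.17, 1.85, 0.53]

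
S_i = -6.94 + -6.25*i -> [-6.94, -13.19, -19.44, -25.69, -31.94]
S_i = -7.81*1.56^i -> [-7.81, -12.18, -19.01, -29.65, -46.25]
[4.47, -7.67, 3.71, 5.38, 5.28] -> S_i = Random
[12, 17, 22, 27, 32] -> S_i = 12 + 5*i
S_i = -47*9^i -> [-47, -423, -3807, -34263, -308367]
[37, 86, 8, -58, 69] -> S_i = Random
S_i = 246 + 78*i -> [246, 324, 402, 480, 558]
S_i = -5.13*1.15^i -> [-5.13, -5.9, -6.78, -7.8, -8.97]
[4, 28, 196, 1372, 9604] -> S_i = 4*7^i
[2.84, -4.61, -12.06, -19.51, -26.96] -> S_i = 2.84 + -7.45*i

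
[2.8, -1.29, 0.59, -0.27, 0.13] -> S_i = 2.80*(-0.46)^i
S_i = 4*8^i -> [4, 32, 256, 2048, 16384]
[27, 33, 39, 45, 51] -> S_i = 27 + 6*i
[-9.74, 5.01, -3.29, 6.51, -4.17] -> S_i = Random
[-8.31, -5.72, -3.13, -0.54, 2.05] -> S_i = -8.31 + 2.59*i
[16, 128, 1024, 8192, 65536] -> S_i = 16*8^i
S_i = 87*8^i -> [87, 696, 5568, 44544, 356352]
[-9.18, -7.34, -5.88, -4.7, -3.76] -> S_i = -9.18*0.80^i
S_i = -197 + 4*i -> [-197, -193, -189, -185, -181]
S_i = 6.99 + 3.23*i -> [6.99, 10.22, 13.45, 16.68, 19.91]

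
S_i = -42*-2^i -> [-42, 84, -168, 336, -672]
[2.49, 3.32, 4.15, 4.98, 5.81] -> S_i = 2.49 + 0.83*i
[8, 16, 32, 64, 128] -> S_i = 8*2^i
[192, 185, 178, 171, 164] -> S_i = 192 + -7*i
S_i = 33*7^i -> [33, 231, 1617, 11319, 79233]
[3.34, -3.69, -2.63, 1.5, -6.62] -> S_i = Random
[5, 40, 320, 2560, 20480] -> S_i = 5*8^i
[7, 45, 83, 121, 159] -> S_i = 7 + 38*i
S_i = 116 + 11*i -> [116, 127, 138, 149, 160]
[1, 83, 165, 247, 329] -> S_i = 1 + 82*i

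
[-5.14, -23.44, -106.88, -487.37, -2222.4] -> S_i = -5.14*4.56^i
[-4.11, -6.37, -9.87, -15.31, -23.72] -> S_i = -4.11*1.55^i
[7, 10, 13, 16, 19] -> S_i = 7 + 3*i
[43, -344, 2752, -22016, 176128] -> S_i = 43*-8^i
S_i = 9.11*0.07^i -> [9.11, 0.64, 0.04, 0.0, 0.0]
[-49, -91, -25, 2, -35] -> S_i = Random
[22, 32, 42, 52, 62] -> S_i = 22 + 10*i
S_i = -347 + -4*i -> [-347, -351, -355, -359, -363]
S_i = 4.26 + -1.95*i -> [4.26, 2.31, 0.36, -1.59, -3.54]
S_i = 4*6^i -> [4, 24, 144, 864, 5184]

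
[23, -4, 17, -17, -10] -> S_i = Random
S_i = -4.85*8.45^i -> [-4.85, -40.98, -346.3, -2926.25, -24726.84]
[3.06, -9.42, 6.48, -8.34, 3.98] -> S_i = Random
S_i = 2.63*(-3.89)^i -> [2.63, -10.23, 39.8, -154.81, 602.22]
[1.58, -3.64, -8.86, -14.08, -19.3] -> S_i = 1.58 + -5.22*i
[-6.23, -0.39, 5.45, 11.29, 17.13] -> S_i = -6.23 + 5.84*i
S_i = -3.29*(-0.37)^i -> [-3.29, 1.22, -0.45, 0.17, -0.06]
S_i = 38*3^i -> [38, 114, 342, 1026, 3078]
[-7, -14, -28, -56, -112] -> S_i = -7*2^i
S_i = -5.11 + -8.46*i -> [-5.11, -13.57, -22.03, -30.49, -38.95]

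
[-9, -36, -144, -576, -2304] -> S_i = -9*4^i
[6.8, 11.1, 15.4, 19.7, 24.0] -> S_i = 6.80 + 4.30*i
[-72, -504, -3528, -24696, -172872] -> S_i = -72*7^i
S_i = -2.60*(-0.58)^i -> [-2.6, 1.51, -0.87, 0.51, -0.29]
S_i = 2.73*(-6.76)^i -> [2.73, -18.45, 124.75, -843.34, 5700.98]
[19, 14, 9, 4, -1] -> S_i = 19 + -5*i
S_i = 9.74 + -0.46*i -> [9.74, 9.28, 8.82, 8.36, 7.9]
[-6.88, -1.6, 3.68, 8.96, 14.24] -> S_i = -6.88 + 5.28*i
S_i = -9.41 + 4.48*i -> [-9.41, -4.93, -0.45, 4.03, 8.51]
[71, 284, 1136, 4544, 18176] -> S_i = 71*4^i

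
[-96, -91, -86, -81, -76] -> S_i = -96 + 5*i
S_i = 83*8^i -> [83, 664, 5312, 42496, 339968]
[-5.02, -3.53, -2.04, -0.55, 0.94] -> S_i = -5.02 + 1.49*i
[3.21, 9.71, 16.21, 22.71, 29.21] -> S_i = 3.21 + 6.50*i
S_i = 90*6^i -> [90, 540, 3240, 19440, 116640]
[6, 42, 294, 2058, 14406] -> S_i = 6*7^i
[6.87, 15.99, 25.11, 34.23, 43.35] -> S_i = 6.87 + 9.12*i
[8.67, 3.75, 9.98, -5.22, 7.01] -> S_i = Random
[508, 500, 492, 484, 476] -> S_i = 508 + -8*i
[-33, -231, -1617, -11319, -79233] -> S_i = -33*7^i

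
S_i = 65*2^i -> [65, 130, 260, 520, 1040]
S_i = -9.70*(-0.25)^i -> [-9.7, 2.42, -0.61, 0.15, -0.04]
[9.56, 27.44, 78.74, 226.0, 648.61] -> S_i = 9.56*2.87^i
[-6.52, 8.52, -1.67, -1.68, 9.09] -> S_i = Random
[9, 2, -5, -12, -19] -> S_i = 9 + -7*i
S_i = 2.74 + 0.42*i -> [2.74, 3.16, 3.58, 4.0, 4.42]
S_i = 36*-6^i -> [36, -216, 1296, -7776, 46656]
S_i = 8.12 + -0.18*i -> [8.12, 7.94, 7.76, 7.58, 7.4]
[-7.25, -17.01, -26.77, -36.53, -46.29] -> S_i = -7.25 + -9.76*i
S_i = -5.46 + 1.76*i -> [-5.46, -3.7, -1.94, -0.18, 1.58]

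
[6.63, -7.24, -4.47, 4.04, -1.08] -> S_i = Random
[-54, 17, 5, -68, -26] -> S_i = Random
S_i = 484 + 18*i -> [484, 502, 520, 538, 556]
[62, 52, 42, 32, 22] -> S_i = 62 + -10*i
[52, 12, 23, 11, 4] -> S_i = Random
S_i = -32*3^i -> [-32, -96, -288, -864, -2592]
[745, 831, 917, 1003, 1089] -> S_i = 745 + 86*i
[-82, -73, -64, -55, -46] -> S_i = -82 + 9*i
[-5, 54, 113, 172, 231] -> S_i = -5 + 59*i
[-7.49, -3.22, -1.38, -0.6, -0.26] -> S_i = -7.49*0.43^i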